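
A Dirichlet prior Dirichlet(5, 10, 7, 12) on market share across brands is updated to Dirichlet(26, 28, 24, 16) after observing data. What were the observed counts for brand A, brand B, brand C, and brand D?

counts (21, 18, 17, 4)

For a Dirichlet(α) prior with multinomial counts c, the posterior is Dirichlet(α + c) componentwise.
Counts are posterior − prior componentwise: 26−5=21, 28−10=18, 24−7=17, 16−12=4.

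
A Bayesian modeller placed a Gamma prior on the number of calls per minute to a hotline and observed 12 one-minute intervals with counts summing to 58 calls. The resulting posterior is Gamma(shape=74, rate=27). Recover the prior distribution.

Gamma(shape=16, rate=15)

Gamma–Poisson conjugacy: posterior shape = α + Σxᵢ, posterior rate = β + n.
So α = 74 − 58 = 16 and β = 27 − 12 = 15.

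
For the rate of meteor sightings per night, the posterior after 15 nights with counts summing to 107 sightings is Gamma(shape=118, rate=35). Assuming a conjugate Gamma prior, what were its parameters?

A Gamma(α, β) prior (rate parametrization) on a Poisson rate with n observations summing to S gives posterior Gamma(α+S, β+n).
So α = 118 − 107 = 11 and β = 35 − 15 = 20.

Gamma(shape=11, rate=20)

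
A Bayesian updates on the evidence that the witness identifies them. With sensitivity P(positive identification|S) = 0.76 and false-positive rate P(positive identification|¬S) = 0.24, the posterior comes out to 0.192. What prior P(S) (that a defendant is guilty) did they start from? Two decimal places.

In odds form, posterior odds = prior odds × likelihood ratio, so prior odds = posterior odds ÷ LR.
Posterior odds = 0.192/(1−0.192) = 0.2376. LR = 0.76/0.24 = 3.1667.
Prior odds = 0.2376/3.1667 = 0.0750, so P(S) = 0.0750/(1+0.0750) ≈ 0.07.

P(S) = 0.07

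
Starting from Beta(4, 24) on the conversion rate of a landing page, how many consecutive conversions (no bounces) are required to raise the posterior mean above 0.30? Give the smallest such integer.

After k conversions and 0 bounces the posterior is Beta(4+k, 24), with mean (4+k)/(4+24+k).
Set (4+k)/(28+k) > 0.30 and solve: k > (0.30·28 − 4)/(1 − 0.30) = 6.286.
The smallest integer exceeding 6.286 is 7, and checking k=7: (11)/(35) = 0.3143 > 0.30.

k = 7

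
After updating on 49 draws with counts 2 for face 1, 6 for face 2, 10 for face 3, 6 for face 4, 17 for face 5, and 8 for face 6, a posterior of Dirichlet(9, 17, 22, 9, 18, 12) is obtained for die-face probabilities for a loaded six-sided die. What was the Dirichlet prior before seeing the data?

Dirichlet(7, 11, 12, 3, 1, 4)

For a Dirichlet(α) prior with multinomial counts c, the posterior is Dirichlet(α + c) componentwise.
Subtract each count from the matching posterior parameter: 9−2=7, 17−6=11, 22−10=12, 9−6=3, 18−17=1, 12−8=4.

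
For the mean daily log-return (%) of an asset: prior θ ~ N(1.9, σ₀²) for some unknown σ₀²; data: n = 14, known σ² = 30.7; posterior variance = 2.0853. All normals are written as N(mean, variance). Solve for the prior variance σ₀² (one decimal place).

σ₀² = 42.5

Posterior precision equals prior precision plus data precision: 1/σ_n² = 1/σ₀² + n/σ².
So 1/σ₀² = 1/2.0853 − 14/30.7 = 0.479547 − 0.456026 = 0.023521.
Hence σ₀² = 1/0.023521 ≈ 42.5.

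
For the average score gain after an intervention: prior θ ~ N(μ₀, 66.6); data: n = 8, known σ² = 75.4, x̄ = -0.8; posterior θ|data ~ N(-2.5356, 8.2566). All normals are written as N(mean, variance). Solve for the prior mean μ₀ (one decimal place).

The posterior mean is a precision-weighted average: μ_n = (τ₀μ₀ + τ_data·x̄)/(τ₀+τ_data), with τ₀=1/σ₀² and τ_data=n/σ².
Here τ₀ = 1/66.6 = 0.015015 and τ_data = 8/75.4 = 0.106101, so τ_n = 0.121116.
Rearranging for μ₀: μ₀ = (μ_n·τ_n − τ_data·x̄)/τ₀ = (-2.5356·0.121116 − 0.106101·-0.8) / 0.015015 = -0.222221/0.015015 ≈ -14.8.

μ₀ = -14.8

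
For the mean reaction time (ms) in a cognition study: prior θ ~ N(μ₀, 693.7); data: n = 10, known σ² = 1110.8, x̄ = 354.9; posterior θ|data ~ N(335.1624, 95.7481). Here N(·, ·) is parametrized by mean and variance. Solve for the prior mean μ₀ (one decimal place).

The posterior mean is a precision-weighted average: μ_n = (τ₀μ₀ + τ_data·x̄)/(τ₀+τ_data), with τ₀=1/σ₀² and τ_data=n/σ².
Here τ₀ = 1/693.7 = 0.001442 and τ_data = 10/1110.8 = 0.009003, so τ_n = 0.010445.
Rearranging for μ₀: μ₀ = (μ_n·τ_n − τ_data·x̄)/τ₀ = (335.1624·0.010445 − 0.009003·354.9) / 0.001442 = 0.305607/0.001442 ≈ 211.9.

μ₀ = 211.9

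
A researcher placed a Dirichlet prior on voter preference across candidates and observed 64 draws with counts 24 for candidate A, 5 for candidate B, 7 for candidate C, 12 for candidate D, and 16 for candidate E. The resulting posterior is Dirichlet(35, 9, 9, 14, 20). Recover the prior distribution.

For a Dirichlet(α) prior with multinomial counts c, the posterior is Dirichlet(α + c) componentwise.
Subtract each count from the matching posterior parameter: 35−24=11, 9−5=4, 9−7=2, 14−12=2, 20−16=4.

Dirichlet(11, 4, 2, 2, 4)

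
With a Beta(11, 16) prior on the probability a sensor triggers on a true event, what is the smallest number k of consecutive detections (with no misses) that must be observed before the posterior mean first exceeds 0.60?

k = 14

After k detections and 0 misses the posterior is Beta(11+k, 16), with mean (11+k)/(11+16+k).
Set (11+k)/(27+k) > 0.60 and solve: k > (0.60·27 − 11)/(1 − 0.60) = 13.000.
The smallest integer exceeding 13.000 is 14, and checking k=14: (25)/(41) = 0.6098 > 0.60.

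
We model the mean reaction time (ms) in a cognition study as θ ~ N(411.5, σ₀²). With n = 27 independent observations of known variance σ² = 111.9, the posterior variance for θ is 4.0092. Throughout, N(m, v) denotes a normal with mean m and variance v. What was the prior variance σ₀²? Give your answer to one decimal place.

σ₀² = 122.9

Posterior precision equals prior precision plus data precision: 1/σ_n² = 1/σ₀² + n/σ².
So 1/σ₀² = 1/4.0092 − 27/111.9 = 0.249426 − 0.241287 = 0.008139.
Hence σ₀² = 1/0.008139 ≈ 122.9.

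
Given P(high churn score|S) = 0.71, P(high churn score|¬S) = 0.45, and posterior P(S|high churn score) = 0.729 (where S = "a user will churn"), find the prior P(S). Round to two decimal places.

P(S) = 0.63

Bayes' rule in odds form gives O(S|E) = O(S)·[P(E|S)/P(E|¬S)], hence O(S) = O(S|E)/LR.
Posterior odds = 0.729/(1−0.729) = 2.6900. LR = 0.71/0.45 = 1.5778.
Prior odds = 2.6900/1.5778 = 1.7049, so P(S) = 1.7049/(1+1.7049) ≈ 0.63.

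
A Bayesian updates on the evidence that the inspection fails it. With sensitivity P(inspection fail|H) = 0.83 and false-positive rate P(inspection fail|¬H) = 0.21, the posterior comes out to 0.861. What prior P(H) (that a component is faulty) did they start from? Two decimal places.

Bayes' rule in odds form gives O(H|E) = O(H)·[P(E|H)/P(E|¬H)], hence O(H) = O(H|E)/LR.
Posterior odds = 0.861/(1−0.861) = 6.1942. LR = 0.83/0.21 = 3.9524.
Prior odds = 6.1942/3.9524 = 1.5672, so P(H) = 1.5672/(1+1.5672) ≈ 0.61.

P(H) = 0.61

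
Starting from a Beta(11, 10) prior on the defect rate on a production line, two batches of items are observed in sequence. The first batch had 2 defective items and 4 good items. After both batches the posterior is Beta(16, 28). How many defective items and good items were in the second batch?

3 defective items and 14 good items

Because Beta–binomial updating is additive in the counts, the combined data contributed (α_post−α_prior, β_post−β_prior) successes and failures.
Total across both batches: 16−11=5 defective items, 28−10=18 good items.
Subtract the first batch: 5−2=3 defective items and 18−4=14 good items.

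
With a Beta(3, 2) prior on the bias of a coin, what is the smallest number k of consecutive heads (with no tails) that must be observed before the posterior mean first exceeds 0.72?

k = 3

After k heads and 0 tails the posterior is Beta(3+k, 2), with mean (3+k)/(3+2+k).
Set (3+k)/(5+k) > 0.72 and solve: k > (0.72·5 − 3)/(1 − 0.72) = 2.143.
The smallest integer exceeding 2.143 is 3.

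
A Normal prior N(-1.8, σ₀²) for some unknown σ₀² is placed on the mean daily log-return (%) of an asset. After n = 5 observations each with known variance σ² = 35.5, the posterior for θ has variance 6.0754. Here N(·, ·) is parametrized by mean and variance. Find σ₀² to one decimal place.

σ₀² = 42.1

For the Normal–Normal model with known σ², precisions add: τ_n = τ₀ + n/σ².
So 1/σ₀² = 1/6.0754 − 5/35.5 = 0.164598 − 0.140845 = 0.023753.
Hence σ₀² = 1/0.023753 ≈ 42.1.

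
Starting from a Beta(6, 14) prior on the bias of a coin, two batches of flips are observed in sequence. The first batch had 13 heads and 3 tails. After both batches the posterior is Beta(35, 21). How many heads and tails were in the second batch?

Because Beta–binomial updating is additive in the counts, the combined data contributed (α_post−α_prior, β_post−β_prior) successes and failures.
Total across both batches: 35−6=29 heads, 21−14=7 tails.
Subtract the first batch: 29−13=16 heads and 7−3=4 tails.

16 heads and 4 tails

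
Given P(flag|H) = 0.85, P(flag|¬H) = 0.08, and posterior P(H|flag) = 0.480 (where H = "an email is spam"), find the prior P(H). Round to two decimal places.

Bayes' rule in odds form gives O(H|E) = O(H)·[P(E|H)/P(E|¬H)], hence O(H) = O(H|E)/LR.
Posterior odds = 0.480/(1−0.480) = 0.9231. LR = 0.85/0.08 = 10.6250.
Prior odds = 0.9231/10.6250 = 0.0869, so P(H) = 0.0869/(1+0.0869) ≈ 0.08.

P(H) = 0.08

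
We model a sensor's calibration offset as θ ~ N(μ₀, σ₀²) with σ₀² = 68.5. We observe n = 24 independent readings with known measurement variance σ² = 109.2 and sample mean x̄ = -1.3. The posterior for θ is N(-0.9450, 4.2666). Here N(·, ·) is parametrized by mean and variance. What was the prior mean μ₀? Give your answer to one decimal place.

The posterior mean is a precision-weighted average: μ_n = (τ₀μ₀ + τ_data·x̄)/(τ₀+τ_data), with τ₀=1/σ₀² and τ_data=n/σ².
Here τ₀ = 1/68.5 = 0.014599 and τ_data = 24/109.2 = 0.219780, so τ_n = 0.234379.
Rearranging for μ₀: μ₀ = (μ_n·τ_n − τ_data·x̄)/τ₀ = (-0.9450·0.234379 − 0.219780·-1.3) / 0.014599 = 0.064226/0.014599 ≈ 4.4.

μ₀ = 4.4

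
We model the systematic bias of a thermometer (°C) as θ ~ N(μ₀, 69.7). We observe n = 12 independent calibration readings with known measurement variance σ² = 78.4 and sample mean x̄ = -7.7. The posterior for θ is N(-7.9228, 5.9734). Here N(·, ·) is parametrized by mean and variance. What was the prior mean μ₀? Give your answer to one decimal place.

μ₀ = -10.3

With known observation variance, the Normal–Normal posterior has precision τ_n = τ₀ + n/σ² and mean μ_n = (τ₀μ₀ + (n/σ²)x̄)/τ_n.
Here τ₀ = 1/69.7 = 0.014347 and τ_data = 12/78.4 = 0.153061, so τ_n = 0.167408.
Rearranging for μ₀: μ₀ = (μ_n·τ_n − τ_data·x̄)/τ₀ = (-7.9228·0.167408 − 0.153061·-7.7) / 0.014347 = -0.147770/0.014347 ≈ -10.3.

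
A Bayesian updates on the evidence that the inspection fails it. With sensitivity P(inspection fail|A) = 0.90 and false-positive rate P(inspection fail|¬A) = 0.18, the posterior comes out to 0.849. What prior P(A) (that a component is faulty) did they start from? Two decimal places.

Bayes' rule in odds form gives O(A|E) = O(A)·[P(E|A)/P(E|¬A)], hence O(A) = O(A|E)/LR.
Posterior odds = 0.849/(1−0.849) = 5.6225. LR = 0.90/0.18 = 5.0000.
Prior odds = 5.6225/5.0000 = 1.1245, so P(A) = 1.1245/(1+1.1245) ≈ 0.53.

P(A) = 0.53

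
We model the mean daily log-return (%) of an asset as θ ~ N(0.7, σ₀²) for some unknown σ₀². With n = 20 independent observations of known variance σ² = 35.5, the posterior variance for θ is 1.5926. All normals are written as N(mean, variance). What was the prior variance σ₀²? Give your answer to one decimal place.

Posterior precision equals prior precision plus data precision: 1/σ_n² = 1/σ₀² + n/σ².
So 1/σ₀² = 1/1.5926 − 20/35.5 = 0.627904 − 0.563380 = 0.064524.
Hence σ₀² = 1/0.064524 ≈ 15.5.

σ₀² = 15.5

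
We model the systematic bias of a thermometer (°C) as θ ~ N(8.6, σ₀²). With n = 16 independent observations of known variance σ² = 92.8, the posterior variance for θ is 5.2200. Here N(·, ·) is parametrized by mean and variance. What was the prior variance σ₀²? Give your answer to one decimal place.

For the Normal–Normal model with known σ², precisions add: τ_n = τ₀ + n/σ².
So 1/σ₀² = 1/5.2200 − 16/92.8 = 0.191571 − 0.172414 = 0.019157.
Hence σ₀² = 1/0.019157 ≈ 52.2.

σ₀² = 52.2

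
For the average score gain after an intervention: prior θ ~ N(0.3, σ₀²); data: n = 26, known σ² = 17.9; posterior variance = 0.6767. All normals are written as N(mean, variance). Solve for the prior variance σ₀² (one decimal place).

σ₀² = 39.6

Posterior precision equals prior precision plus data precision: 1/σ_n² = 1/σ₀² + n/σ².
So 1/σ₀² = 1/0.6767 − 26/17.9 = 1.477760 − 1.452514 = 0.025246.
Hence σ₀² = 1/0.025246 ≈ 39.6.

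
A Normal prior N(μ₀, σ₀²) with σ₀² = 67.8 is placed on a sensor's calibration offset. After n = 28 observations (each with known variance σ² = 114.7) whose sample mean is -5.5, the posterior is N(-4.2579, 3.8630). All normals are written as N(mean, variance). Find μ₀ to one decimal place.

μ₀ = 16.3

The posterior mean is a precision-weighted average: μ_n = (τ₀μ₀ + τ_data·x̄)/(τ₀+τ_data), with τ₀=1/σ₀² and τ_data=n/σ².
Here τ₀ = 1/67.8 = 0.014749 and τ_data = 28/114.7 = 0.244115, so τ_n = 0.258864.
Rearranging for μ₀: μ₀ = (μ_n·τ_n − τ_data·x̄)/τ₀ = (-4.2579·0.258864 − 0.244115·-5.5) / 0.014749 = 0.240415/0.014749 ≈ 16.3.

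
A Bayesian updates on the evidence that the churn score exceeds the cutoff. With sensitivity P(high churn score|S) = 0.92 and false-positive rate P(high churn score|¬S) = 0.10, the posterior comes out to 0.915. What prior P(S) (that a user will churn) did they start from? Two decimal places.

P(S) = 0.54

Bayes' rule in odds form gives O(S|E) = O(S)·[P(E|S)/P(E|¬S)], hence O(S) = O(S|E)/LR.
Posterior odds = 0.915/(1−0.915) = 10.7647. LR = 0.92/0.10 = 9.2000.
Prior odds = 10.7647/9.2000 = 1.1701, so P(S) = 1.1701/(1+1.1701) ≈ 0.54.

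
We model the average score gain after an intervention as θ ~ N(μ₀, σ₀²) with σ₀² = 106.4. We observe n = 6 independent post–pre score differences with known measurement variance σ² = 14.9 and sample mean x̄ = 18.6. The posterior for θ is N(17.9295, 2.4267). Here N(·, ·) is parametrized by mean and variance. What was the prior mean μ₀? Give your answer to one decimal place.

With known observation variance, the Normal–Normal posterior has precision τ_n = τ₀ + n/σ² and mean μ_n = (τ₀μ₀ + (n/σ²)x̄)/τ_n.
Here τ₀ = 1/106.4 = 0.009398 and τ_data = 6/14.9 = 0.402685, so τ_n = 0.412083.
Rearranging for μ₀: μ₀ = (μ_n·τ_n − τ_data·x̄)/τ₀ = (17.9295·0.412083 − 0.402685·18.6) / 0.009398 = -0.101499/0.009398 ≈ -10.8.

μ₀ = -10.8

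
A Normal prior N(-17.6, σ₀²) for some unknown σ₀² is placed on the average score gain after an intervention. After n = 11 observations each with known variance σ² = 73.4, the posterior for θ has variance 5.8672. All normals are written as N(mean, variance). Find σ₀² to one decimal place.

σ₀² = 48.6

Posterior precision equals prior precision plus data precision: 1/σ_n² = 1/σ₀² + n/σ².
So 1/σ₀² = 1/5.8672 − 11/73.4 = 0.170439 − 0.149864 = 0.020575.
Hence σ₀² = 1/0.020575 ≈ 48.6.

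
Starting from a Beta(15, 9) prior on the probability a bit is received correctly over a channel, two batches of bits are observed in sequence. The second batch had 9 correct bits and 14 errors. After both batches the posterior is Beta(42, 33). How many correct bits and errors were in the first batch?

18 correct bits and 10 errors

Because Beta–binomial updating is additive in the counts, the combined data contributed (α_post−α_prior, β_post−β_prior) successes and failures.
Total across both batches: 42−15=27 correct bits, 33−9=24 errors.
Subtract the second batch: 27−9=18 correct bits and 24−14=10 errors.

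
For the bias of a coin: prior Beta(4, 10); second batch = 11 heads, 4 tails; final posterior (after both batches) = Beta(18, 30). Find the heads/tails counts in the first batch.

Because Beta–binomial updating is additive in the counts, the combined data contributed (α_post−α_prior, β_post−β_prior) successes and failures.
Total across both batches: 18−4=14 heads, 30−10=20 tails.
Subtract the second batch: 14−11=3 heads and 20−4=16 tails.

3 heads and 16 tails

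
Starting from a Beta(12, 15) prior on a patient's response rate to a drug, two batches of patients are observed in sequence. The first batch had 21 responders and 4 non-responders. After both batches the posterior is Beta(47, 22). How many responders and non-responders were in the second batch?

Sequential conjugate updates are equivalent to a single update on the pooled data, so total successes = posterior α − prior α and total failures = posterior β − prior β.
Total across both batches: 47−12=35 responders, 22−15=7 non-responders.
Subtract the first batch: 35−21=14 responders and 7−4=3 non-responders.

14 responders and 3 non-responders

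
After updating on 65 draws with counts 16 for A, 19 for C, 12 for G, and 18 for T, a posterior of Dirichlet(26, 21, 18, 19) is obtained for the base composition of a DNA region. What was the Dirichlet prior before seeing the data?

Dirichlet(10, 2, 6, 1)

For a Dirichlet(α) prior with multinomial counts c, the posterior is Dirichlet(α + c) componentwise.
Subtract each count from the matching posterior parameter: 26−16=10, 21−19=2, 18−12=6, 19−18=1.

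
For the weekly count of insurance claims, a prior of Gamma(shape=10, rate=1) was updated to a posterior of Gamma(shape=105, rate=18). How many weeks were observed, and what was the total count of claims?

Gamma–Poisson conjugacy: posterior shape = α + Σxᵢ, posterior rate = β + n.
Matching: Σxᵢ = 105 − 10 = 95 and n = 18 − 1 = 17.

n = 17 weeks with total 95 claims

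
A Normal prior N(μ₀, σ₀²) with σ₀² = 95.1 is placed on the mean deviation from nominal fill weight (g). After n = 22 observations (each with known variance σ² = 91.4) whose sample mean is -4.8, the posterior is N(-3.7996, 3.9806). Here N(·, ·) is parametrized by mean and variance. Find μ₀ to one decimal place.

μ₀ = 19.1

With known observation variance, the Normal–Normal posterior has precision τ_n = τ₀ + n/σ² and mean μ_n = (τ₀μ₀ + (n/σ²)x̄)/τ_n.
Here τ₀ = 1/95.1 = 0.010515 and τ_data = 22/91.4 = 0.240700, so τ_n = 0.251215.
Rearranging for μ₀: μ₀ = (μ_n·τ_n − τ_data·x̄)/τ₀ = (-3.7996·0.251215 − 0.240700·-4.8) / 0.010515 = 0.200843/0.010515 ≈ 19.1.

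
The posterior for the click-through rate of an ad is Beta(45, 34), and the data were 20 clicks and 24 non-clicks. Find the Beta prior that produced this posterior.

Beta(25, 10)

Under Beta–binomial conjugacy the posterior parameters are (α+s, β+f).
Subtract the data counts: 45−20=25, 34−24=10.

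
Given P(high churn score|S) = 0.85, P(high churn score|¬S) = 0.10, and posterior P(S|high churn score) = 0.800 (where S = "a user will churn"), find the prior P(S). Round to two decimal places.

Bayes' rule in odds form gives O(S|E) = O(S)·[P(E|S)/P(E|¬S)], hence O(S) = O(S|E)/LR.
Posterior odds = 0.800/(1−0.800) = 4.0000. LR = 0.85/0.10 = 8.5000.
Prior odds = 4.0000/8.5000 = 0.4706, so P(S) = 0.4706/(1+0.4706) ≈ 0.32.

P(S) = 0.32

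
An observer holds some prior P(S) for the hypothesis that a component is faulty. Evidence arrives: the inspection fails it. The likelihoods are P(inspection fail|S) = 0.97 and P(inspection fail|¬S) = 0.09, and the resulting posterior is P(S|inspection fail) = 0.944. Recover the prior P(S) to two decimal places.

P(S) = 0.61

Bayes' rule in odds form gives O(S|E) = O(S)·[P(E|S)/P(E|¬S)], hence O(S) = O(S|E)/LR.
Posterior odds = 0.944/(1−0.944) = 16.8571. LR = 0.97/0.09 = 10.7778.
Prior odds = 16.8571/10.7778 = 1.5641, so P(S) = 1.5641/(1+1.5641) ≈ 0.61.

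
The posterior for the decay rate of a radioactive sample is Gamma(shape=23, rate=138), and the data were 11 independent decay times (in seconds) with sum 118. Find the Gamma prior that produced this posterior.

Gamma–exponential conjugacy: posterior shape = α + n, posterior rate = β + Σtᵢ.
So α = 23 − 11 = 12 and β = 138 − 118 = 20.

Gamma(shape=12, rate=20)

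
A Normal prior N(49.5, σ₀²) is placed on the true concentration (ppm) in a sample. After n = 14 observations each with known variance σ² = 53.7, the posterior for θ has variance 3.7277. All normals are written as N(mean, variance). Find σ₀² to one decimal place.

σ₀² = 132.4

For the Normal–Normal model with known σ², precisions add: τ_n = τ₀ + n/σ².
So 1/σ₀² = 1/3.7277 − 14/53.7 = 0.268262 − 0.260708 = 0.007554.
Hence σ₀² = 1/0.007554 ≈ 132.4.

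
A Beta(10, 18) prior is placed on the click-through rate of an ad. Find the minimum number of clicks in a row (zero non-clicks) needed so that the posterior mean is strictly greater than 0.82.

After k clicks and 0 non-clicks the posterior is Beta(10+k, 18), with mean (10+k)/(10+18+k).
Set (10+k)/(28+k) > 0.82 and solve: k > (0.82·28 − 10)/(1 − 0.82) = 72.000.
The smallest integer exceeding 72.000 is 73.

k = 73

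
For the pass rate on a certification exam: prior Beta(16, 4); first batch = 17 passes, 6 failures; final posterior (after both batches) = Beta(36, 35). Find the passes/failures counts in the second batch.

3 passes and 25 failures

Because Beta–binomial updating is additive in the counts, the combined data contributed (α_post−α_prior, β_post−β_prior) successes and failures.
Total across both batches: 36−16=20 passes, 35−4=31 failures.
Subtract the first batch: 20−17=3 passes and 31−6=25 failures.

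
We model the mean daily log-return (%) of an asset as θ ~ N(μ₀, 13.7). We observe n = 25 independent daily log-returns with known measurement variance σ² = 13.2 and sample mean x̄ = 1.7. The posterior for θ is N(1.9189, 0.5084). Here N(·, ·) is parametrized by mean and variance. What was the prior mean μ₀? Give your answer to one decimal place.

μ₀ = 7.6

The posterior mean is a precision-weighted average: μ_n = (τ₀μ₀ + τ_data·x̄)/(τ₀+τ_data), with τ₀=1/σ₀² and τ_data=n/σ².
Here τ₀ = 1/13.7 = 0.072993 and τ_data = 25/13.2 = 1.893939, so τ_n = 1.966932.
Rearranging for μ₀: μ₀ = (μ_n·τ_n − τ_data·x̄)/τ₀ = (1.9189·1.966932 − 1.893939·1.7) / 0.072993 = 0.554650/0.072993 ≈ 7.6.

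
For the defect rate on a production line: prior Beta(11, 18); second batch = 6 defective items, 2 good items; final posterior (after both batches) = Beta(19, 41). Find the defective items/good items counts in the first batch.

2 defective items and 21 good items

Because Beta–binomial updating is additive in the counts, the combined data contributed (α_post−α_prior, β_post−β_prior) successes and failures.
Total across both batches: 19−11=8 defective items, 41−18=23 good items.
Subtract the second batch: 8−6=2 defective items and 23−2=21 good items.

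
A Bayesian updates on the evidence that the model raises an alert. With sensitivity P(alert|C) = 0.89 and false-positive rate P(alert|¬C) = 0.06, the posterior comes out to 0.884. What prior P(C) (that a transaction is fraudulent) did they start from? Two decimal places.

In odds form, posterior odds = prior odds × likelihood ratio, so prior odds = posterior odds ÷ LR.
Posterior odds = 0.884/(1−0.884) = 7.6207. LR = 0.89/0.06 = 14.8333.
Prior odds = 7.6207/14.8333 = 0.5138, so P(C) = 0.5138/(1+0.5138) ≈ 0.34.

P(C) = 0.34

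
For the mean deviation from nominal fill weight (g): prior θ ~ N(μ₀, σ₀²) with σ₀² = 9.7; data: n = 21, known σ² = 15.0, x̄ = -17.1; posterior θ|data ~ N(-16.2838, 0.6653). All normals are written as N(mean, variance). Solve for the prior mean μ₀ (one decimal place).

With known observation variance, the Normal–Normal posterior has precision τ_n = τ₀ + n/σ² and mean μ_n = (τ₀μ₀ + (n/σ²)x̄)/τ_n.
Here τ₀ = 1/9.7 = 0.103093 and τ_data = 21/15.0 = 1.400000, so τ_n = 1.503093.
Rearranging for μ₀: μ₀ = (μ_n·τ_n − τ_data·x̄)/τ₀ = (-16.2838·1.503093 − 1.400000·-17.1) / 0.103093 = -0.536066/0.103093 ≈ -5.2.

μ₀ = -5.2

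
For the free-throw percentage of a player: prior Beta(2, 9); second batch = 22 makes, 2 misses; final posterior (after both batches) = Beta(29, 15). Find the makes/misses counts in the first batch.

Sequential conjugate updates are equivalent to a single update on the pooled data, so total successes = posterior α − prior α and total failures = posterior β − prior β.
Total across both batches: 29−2=27 makes, 15−9=6 misses.
Subtract the second batch: 27−22=5 makes and 6−2=4 misses.

5 makes and 4 misses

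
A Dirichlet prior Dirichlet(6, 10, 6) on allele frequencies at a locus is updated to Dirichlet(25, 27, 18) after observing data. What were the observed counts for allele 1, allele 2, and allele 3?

For a Dirichlet(α) prior with multinomial counts c, the posterior is Dirichlet(α + c) componentwise.
Counts are posterior − prior componentwise: 25−6=19, 27−10=17, 18−6=12.

counts (19, 17, 12)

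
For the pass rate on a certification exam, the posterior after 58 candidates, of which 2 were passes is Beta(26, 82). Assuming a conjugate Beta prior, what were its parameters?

A Beta(a, b) prior with s successes and f failures in binomial data gives a Beta(a+s, b+f) posterior.
Subtract the data counts: 26−2=24, 82−56=26.

Beta(24, 26)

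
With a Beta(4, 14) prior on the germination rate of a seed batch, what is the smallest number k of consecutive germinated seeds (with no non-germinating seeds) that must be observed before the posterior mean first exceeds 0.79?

k = 49

After k germinated seeds and 0 non-germinating seeds the posterior is Beta(4+k, 14), with mean (4+k)/(4+14+k).
Set (4+k)/(18+k) > 0.79 and solve: k > (0.79·18 − 4)/(1 − 0.79) = 48.667.
The smallest integer exceeding 48.667 is 49, and checking k=49: (53)/(67) = 0.7910 > 0.79.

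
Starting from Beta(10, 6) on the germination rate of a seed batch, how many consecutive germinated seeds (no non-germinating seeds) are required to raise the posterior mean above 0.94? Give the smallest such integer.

After k germinated seeds and 0 non-germinating seeds the posterior is Beta(10+k, 6), with mean (10+k)/(10+6+k).
Set (10+k)/(16+k) > 0.94 and solve: k > (0.94·16 − 10)/(1 − 0.94) = 84.000.
The smallest integer exceeding 84.000 is 85.

k = 85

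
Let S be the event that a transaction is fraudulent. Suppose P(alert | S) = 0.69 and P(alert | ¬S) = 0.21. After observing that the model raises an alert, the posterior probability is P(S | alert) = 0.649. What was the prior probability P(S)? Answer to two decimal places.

P(S) = 0.36

Bayes' rule in odds form gives O(S|E) = O(S)·[P(E|S)/P(E|¬S)], hence O(S) = O(S|E)/LR.
Posterior odds = 0.649/(1−0.649) = 1.8490. LR = 0.69/0.21 = 3.2857.
Prior odds = 1.8490/3.2857 = 0.5627, so P(S) = 0.5627/(1+0.5627) ≈ 0.36.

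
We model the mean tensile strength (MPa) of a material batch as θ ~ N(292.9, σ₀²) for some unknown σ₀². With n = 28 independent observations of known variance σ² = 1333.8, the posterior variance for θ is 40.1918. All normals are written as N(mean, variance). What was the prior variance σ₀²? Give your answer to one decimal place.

σ₀² = 257.2

For the Normal–Normal model with known σ², precisions add: τ_n = τ₀ + n/σ².
So 1/σ₀² = 1/40.1918 − 28/1333.8 = 0.024881 − 0.020993 = 0.003888.
Hence σ₀² = 1/0.003888 ≈ 257.2.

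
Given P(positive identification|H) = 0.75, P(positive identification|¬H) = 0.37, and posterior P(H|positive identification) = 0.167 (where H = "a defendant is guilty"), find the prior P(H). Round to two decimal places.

P(H) = 0.09

Bayes' rule in odds form gives O(H|E) = O(H)·[P(E|H)/P(E|¬H)], hence O(H) = O(H|E)/LR.
Posterior odds = 0.167/(1−0.167) = 0.2005. LR = 0.75/0.37 = 2.0270.
Prior odds = 0.2005/2.0270 = 0.0989, so P(H) = 0.0989/(1+0.0989) ≈ 0.09.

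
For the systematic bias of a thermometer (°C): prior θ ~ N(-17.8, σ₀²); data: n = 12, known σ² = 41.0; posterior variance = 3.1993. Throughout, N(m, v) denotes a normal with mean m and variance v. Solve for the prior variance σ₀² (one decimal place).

σ₀² = 50.3

For the Normal–Normal model with known σ², precisions add: τ_n = τ₀ + n/σ².
So 1/σ₀² = 1/3.1993 − 12/41.0 = 0.312568 − 0.292683 = 0.019885.
Hence σ₀² = 1/0.019885 ≈ 50.3.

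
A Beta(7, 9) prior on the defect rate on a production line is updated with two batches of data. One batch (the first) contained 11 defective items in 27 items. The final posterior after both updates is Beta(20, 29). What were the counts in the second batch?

2 defective items and 4 good items

Sequential conjugate updates are equivalent to a single update on the pooled data, so total successes = posterior α − prior α and total failures = posterior β − prior β.
Total across both batches: 20−7=13 defective items, 29−9=20 good items.
Subtract the first batch: 13−11=2 defective items and 20−16=4 good items.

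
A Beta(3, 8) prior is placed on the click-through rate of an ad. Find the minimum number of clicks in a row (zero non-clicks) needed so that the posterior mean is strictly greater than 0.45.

After k clicks and 0 non-clicks the posterior is Beta(3+k, 8), with mean (3+k)/(3+8+k).
Set (3+k)/(11+k) > 0.45 and solve: k > (0.45·11 − 3)/(1 − 0.45) = 3.545.
The smallest integer exceeding 3.545 is 4, and checking k=4: (7)/(15) = 0.4667 > 0.45.

k = 4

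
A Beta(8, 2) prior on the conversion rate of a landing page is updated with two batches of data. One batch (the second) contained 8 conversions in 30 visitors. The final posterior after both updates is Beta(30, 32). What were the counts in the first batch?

Sequential conjugate updates are equivalent to a single update on the pooled data, so total successes = posterior α − prior α and total failures = posterior β − prior β.
Total across both batches: 30−8=22 conversions, 32−2=30 bounces.
Subtract the second batch: 22−8=14 conversions and 30−22=8 bounces.

14 conversions and 8 bounces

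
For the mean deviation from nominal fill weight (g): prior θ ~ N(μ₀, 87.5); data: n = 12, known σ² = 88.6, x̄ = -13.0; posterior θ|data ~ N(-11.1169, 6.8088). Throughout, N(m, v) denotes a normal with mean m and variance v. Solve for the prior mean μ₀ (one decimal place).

μ₀ = 11.2

With known observation variance, the Normal–Normal posterior has precision τ_n = τ₀ + n/σ² and mean μ_n = (τ₀μ₀ + (n/σ²)x̄)/τ_n.
Here τ₀ = 1/87.5 = 0.011429 and τ_data = 12/88.6 = 0.135440, so τ_n = 0.146869.
Rearranging for μ₀: μ₀ = (μ_n·τ_n − τ_data·x̄)/τ₀ = (-11.1169·0.146869 − 0.135440·-13.0) / 0.011429 = 0.127992/0.011429 ≈ 11.2.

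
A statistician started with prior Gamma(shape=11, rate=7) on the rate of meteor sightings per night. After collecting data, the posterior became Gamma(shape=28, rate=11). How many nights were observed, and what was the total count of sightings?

n = 4 nights with total 17 sightings

A Gamma(α, β) prior (rate parametrization) on a Poisson rate with n observations summing to S gives posterior Gamma(α+S, β+n).
Matching: Σxᵢ = 28 − 11 = 17 and n = 11 − 7 = 4.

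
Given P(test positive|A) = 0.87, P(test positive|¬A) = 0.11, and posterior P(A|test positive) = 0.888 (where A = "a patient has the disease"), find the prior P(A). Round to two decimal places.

P(A) = 0.50

Bayes' rule in odds form gives O(A|E) = O(A)·[P(E|A)/P(E|¬A)], hence O(A) = O(A|E)/LR.
Posterior odds = 0.888/(1−0.888) = 7.9286. LR = 0.87/0.11 = 7.9091.
Prior odds = 7.9286/7.9091 = 1.0025, so P(A) = 1.0025/(1+1.0025) ≈ 0.50.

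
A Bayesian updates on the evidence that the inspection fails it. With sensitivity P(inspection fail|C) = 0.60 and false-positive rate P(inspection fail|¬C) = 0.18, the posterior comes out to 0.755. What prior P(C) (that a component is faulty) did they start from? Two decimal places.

P(C) = 0.48

In odds form, posterior odds = prior odds × likelihood ratio, so prior odds = posterior odds ÷ LR.
Posterior odds = 0.755/(1−0.755) = 3.0816. LR = 0.60/0.18 = 3.3333.
Prior odds = 3.0816/3.3333 = 0.9245, so P(C) = 0.9245/(1+0.9245) ≈ 0.48.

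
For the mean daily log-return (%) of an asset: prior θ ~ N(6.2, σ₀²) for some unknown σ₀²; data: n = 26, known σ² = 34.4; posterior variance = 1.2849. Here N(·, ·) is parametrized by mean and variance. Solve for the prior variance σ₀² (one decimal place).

For the Normal–Normal model with known σ², precisions add: τ_n = τ₀ + n/σ².
So 1/σ₀² = 1/1.2849 − 26/34.4 = 0.778271 − 0.755814 = 0.022457.
Hence σ₀² = 1/0.022457 ≈ 44.5.

σ₀² = 44.5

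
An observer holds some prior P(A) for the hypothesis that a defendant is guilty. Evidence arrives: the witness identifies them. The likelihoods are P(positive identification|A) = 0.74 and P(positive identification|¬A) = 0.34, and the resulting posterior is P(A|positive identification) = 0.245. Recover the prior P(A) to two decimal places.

P(A) = 0.13

In odds form, posterior odds = prior odds × likelihood ratio, so prior odds = posterior odds ÷ LR.
Posterior odds = 0.245/(1−0.245) = 0.3245. LR = 0.74/0.34 = 2.1765.
Prior odds = 0.3245/2.1765 = 0.1491, so P(A) = 0.1491/(1+0.1491) ≈ 0.13.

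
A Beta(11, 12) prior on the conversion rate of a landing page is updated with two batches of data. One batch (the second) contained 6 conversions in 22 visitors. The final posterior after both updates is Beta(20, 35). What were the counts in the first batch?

3 conversions and 7 bounces

Because Beta–binomial updating is additive in the counts, the combined data contributed (α_post−α_prior, β_post−β_prior) successes and failures.
Total across both batches: 20−11=9 conversions, 35−12=23 bounces.
Subtract the second batch: 9−6=3 conversions and 23−16=7 bounces.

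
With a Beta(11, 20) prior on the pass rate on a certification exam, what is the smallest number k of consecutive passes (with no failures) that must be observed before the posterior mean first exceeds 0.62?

k = 22

After k passes and 0 failures the posterior is Beta(11+k, 20), with mean (11+k)/(11+20+k).
Set (11+k)/(31+k) > 0.62 and solve: k > (0.62·31 − 11)/(1 − 0.62) = 21.632.
The smallest integer exceeding 21.632 is 22.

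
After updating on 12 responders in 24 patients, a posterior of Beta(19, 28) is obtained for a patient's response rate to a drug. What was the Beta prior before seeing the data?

Beta(7, 16)

Beta is conjugate to the binomial likelihood: posterior = Beta(a+s, b+f).
So a = 19 − 12 = 7 and b = 28 − 12 = 16.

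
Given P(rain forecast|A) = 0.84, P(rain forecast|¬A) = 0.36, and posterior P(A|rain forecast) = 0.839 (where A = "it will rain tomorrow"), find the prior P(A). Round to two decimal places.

Bayes' rule in odds form gives O(A|E) = O(A)·[P(E|A)/P(E|¬A)], hence O(A) = O(A|E)/LR.
Posterior odds = 0.839/(1−0.839) = 5.2112. LR = 0.84/0.36 = 2.3333.
Prior odds = 5.2112/2.3333 = 2.2334, so P(A) = 2.2334/(1+2.2334) ≈ 0.69.

P(A) = 0.69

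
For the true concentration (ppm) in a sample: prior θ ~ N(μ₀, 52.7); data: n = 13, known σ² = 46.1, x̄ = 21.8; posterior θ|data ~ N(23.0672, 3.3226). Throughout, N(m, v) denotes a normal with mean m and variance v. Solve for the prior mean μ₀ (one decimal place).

μ₀ = 41.9

With known observation variance, the Normal–Normal posterior has precision τ_n = τ₀ + n/σ² and mean μ_n = (τ₀μ₀ + (n/σ²)x̄)/τ_n.
Here τ₀ = 1/52.7 = 0.018975 and τ_data = 13/46.1 = 0.281996, so τ_n = 0.300971.
Rearranging for μ₀: μ₀ = (μ_n·τ_n − τ_data·x̄)/τ₀ = (23.0672·0.300971 − 0.281996·21.8) / 0.018975 = 0.795045/0.018975 ≈ 41.9.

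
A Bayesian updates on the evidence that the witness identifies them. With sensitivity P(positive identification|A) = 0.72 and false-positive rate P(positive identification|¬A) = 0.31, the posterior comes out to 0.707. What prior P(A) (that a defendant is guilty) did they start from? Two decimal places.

Bayes' rule in odds form gives O(A|E) = O(A)·[P(E|A)/P(E|¬A)], hence O(A) = O(A|E)/LR.
Posterior odds = 0.707/(1−0.707) = 2.4130. LR = 0.72/0.31 = 2.3226.
Prior odds = 2.4130/2.3226 = 1.0389, so P(A) = 1.0389/(1+1.0389) ≈ 0.51.

P(A) = 0.51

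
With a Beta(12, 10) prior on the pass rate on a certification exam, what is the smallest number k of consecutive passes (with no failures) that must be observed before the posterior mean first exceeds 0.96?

k = 229

After k passes and 0 failures the posterior is Beta(12+k, 10), with mean (12+k)/(12+10+k).
Set (12+k)/(22+k) > 0.96 and solve: k > (0.96·22 − 12)/(1 − 0.96) = 228.000.
The smallest integer exceeding 228.000 is 229, and checking k=229: (241)/(251) = 0.9602 > 0.96.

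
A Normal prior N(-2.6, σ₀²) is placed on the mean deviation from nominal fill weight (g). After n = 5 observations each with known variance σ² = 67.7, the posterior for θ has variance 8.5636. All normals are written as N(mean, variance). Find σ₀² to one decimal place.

σ₀² = 23.3

Posterior precision equals prior precision plus data precision: 1/σ_n² = 1/σ₀² + n/σ².
So 1/σ₀² = 1/8.5636 − 5/67.7 = 0.116773 − 0.073855 = 0.042918.
Hence σ₀² = 1/0.042918 ≈ 23.3.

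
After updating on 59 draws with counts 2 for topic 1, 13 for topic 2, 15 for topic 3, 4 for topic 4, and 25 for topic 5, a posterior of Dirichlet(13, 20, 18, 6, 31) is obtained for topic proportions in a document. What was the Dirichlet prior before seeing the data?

Dirichlet(11, 7, 3, 2, 6)

For a Dirichlet(α) prior with multinomial counts c, the posterior is Dirichlet(α + c) componentwise.
Subtract each count from the matching posterior parameter: 13−2=11, 20−13=7, 18−15=3, 6−4=2, 31−25=6.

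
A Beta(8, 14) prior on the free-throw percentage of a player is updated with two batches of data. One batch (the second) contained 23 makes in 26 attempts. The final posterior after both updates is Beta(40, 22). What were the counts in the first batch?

Because Beta–binomial updating is additive in the counts, the combined data contributed (α_post−α_prior, β_post−β_prior) successes and failures.
Total across both batches: 40−8=32 makes, 22−14=8 misses.
Subtract the second batch: 32−23=9 makes and 8−3=5 misses.

9 makes and 5 misses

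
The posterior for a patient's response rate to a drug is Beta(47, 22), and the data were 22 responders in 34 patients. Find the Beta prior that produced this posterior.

A Beta(a, b) prior with s successes and f failures in binomial data gives a Beta(a+s, b+f) posterior.
Subtract the data counts: 47−22=25, 22−12=10.

Beta(25, 10)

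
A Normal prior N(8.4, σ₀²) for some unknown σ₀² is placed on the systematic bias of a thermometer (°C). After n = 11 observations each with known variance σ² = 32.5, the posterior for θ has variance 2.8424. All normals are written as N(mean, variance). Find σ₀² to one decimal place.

Posterior precision equals prior precision plus data precision: 1/σ_n² = 1/σ₀² + n/σ².
So 1/σ₀² = 1/2.8424 − 11/32.5 = 0.351815 − 0.338462 = 0.013353.
Hence σ₀² = 1/0.013353 ≈ 74.9.

σ₀² = 74.9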